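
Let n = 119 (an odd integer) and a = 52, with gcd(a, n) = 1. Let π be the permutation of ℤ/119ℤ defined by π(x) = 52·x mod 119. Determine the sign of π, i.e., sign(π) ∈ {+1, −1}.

-1

Trace 18: π^k(18) = [18, 103, 1, 52, 86, 69] for k=0..5.
Decompose π into cycles: lengths [6, 6, 6, 6, 6, 6, 6, 6, 6, 6, 6, 6, 6, 6, 6, 6, 6, 1, 1, 1, 1, 1, 1, 1, 1, 1, 1, 1, 1, 1, 1, 1, 1, 1] (34 cycles, including the fixed point 0).
With 34 cycles on 119 points, sign = (−1)^{119−34} = -1.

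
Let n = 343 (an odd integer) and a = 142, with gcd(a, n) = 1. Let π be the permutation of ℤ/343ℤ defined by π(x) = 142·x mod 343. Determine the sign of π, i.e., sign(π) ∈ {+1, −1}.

+1

Start at x=281: 281 → 114 → 67 → 253 → 254 → 53 → 323 → … (one orbit).
Cycle lengths of π_142 on ℤ/343ℤ: [147, 147, 21, 21, 3, 3, 1]; 7 cycles in total.
Σ(ℓ_i−1) = 343−7 = 336; sign = (−1)^336 = +1.
Via Zolotarev, sign(π_{142}) = (142|343) = +1.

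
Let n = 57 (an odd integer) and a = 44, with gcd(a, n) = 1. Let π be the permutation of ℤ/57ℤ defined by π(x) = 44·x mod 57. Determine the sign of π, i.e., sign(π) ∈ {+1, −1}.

-1

Trace 44: π^k(44) = [44, 55, 26, 4, 5, 49, 47] for k=0..6.
Cycle type of π: 18×2 + 9×2 + 2 + 1; total 6 cycles.
6 cycles on 57: each ℓ→(−1)^(ℓ−1), product (−1)^51 = -1.
(44|57)_J = -1 (Zolotarev's lemma cross-check).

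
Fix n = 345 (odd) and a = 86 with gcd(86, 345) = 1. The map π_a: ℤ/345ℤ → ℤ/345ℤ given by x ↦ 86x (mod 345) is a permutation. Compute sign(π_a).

Orbit of 221 under x↦86x: [221, 31, 251, 196, 296, 271, 191]… (length divides ord_345(86)).
Cycle type of π: 22×15 + 2×5 + 1×5; total 25 cycles.
sign(π) = (−1)^{n − #cycles} = (−1)^{345−25} = (−1)^320 = +1.

+1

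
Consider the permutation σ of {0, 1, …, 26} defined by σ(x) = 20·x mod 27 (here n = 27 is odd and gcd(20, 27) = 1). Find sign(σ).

Orbit of 23 under x↦20x: [23, 1, 20, 22, 8, 25, 14]… (length divides ord_27(20)).
The orbit structure of x ↦ 20x mod 27: 4 orbits of sizes [18, 6, 2, 1].
sign(π) = (−1)^{n − #cycles} = (−1)^{27−4} = (−1)^23 = -1.

-1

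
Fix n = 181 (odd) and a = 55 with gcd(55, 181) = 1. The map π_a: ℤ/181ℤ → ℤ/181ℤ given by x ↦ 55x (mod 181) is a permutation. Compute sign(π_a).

+1

Trace 27: π^k(27) = [27, 37, 44, 67, 65, 136, 59] for k=0..6.
Cycle lengths of π_55 on ℤ/181ℤ: [90, 90, 1]; 3 cycles in total.
With 3 cycles on 181 points, sign = (−1)^{181−3} = +1.
The Jacobi symbol (55|181) = +1 (Zolotarev) agrees.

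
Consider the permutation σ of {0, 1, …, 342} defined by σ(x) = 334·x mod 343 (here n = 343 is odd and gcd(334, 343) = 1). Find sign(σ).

Orbit of 45 under x↦334x: [45, 281, 215, 123, 265, 16, 199]… (length divides ord_343(334)).
4 cycles of lengths [294, 42, 6, 1].
4 cycles on 343: each ℓ→(−1)^(ℓ−1), product (−1)^339 = -1.

-1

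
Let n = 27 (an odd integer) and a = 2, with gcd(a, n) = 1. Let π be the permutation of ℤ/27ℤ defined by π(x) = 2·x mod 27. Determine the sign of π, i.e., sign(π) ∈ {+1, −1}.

-1

Start at x=8: 8 → 16 → 5 → 10 → 20 → 13 → 26 → … (one orbit).
Decompose π into cycles: lengths [18, 6, 2, 1] (4 cycles, including the fixed point 0).
sign(π) = (−1)^{n − #cycles} = (−1)^{27−4} = (−1)^23 = -1.
Via Zolotarev, sign(π_{2}) = (2|27) = -1.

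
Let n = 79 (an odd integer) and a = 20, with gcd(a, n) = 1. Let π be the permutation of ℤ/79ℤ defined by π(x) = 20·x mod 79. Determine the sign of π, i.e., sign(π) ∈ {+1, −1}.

Start at x=52: 52 → 13 → 23 → 65 → 36 → 9 → 22 → … (one orbit).
The orbit structure of x ↦ 20x mod 79: 3 orbits of sizes [39, 39, 1].
3 cycles on 79: each ℓ→(−1)^(ℓ−1), product (−1)^76 = +1.
Zolotarev: (20|79) = +1, matching the cycle-count sign.

+1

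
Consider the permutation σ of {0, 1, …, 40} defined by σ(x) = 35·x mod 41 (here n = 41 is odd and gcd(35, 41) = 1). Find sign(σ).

-1

Orbit of 26 under x↦35x: [26, 8, 34, 1, 35, 36, 30]… (length divides ord_41(35)).
Decompose π into cycles: lengths [40, 1] (2 cycles, including the fixed point 0).
Σ(ℓ_i−1) = 41−2 = 39; sign = (−1)^39 = -1.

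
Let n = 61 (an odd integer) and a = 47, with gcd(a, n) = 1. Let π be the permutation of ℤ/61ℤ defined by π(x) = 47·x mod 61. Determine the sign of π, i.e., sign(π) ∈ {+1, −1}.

Orbit of 1 under x↦47x: [1, 47, 13]… (length divides ord_61(47)).
π_47 has 21 disjoint cycles with lengths [3, 3, 3, 3, 3, 3, 3, 3, 3, 3, 3, 3, 3, 3, 3, 3, 3, 3, 3, 3, 1] on {0,…,60}.
With 21 cycles on 61 points, sign = (−1)^{61−21} = +1.

+1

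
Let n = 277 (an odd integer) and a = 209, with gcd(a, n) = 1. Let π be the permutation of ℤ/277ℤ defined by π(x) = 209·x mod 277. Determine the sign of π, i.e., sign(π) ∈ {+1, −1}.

-1

Orbit of 120 under x↦209x: [120, 150, 49, 269, 267, 126, 19]… (length divides ord_277(209)).
Decompose π into cycles: lengths [276, 1] (2 cycles, including the fixed point 0).
sign(π) = (−1)^{n − #cycles} = (−1)^{277−2} = (−1)^275 = -1.
Via Zolotarev, sign(π_{209}) = (209|277) = -1.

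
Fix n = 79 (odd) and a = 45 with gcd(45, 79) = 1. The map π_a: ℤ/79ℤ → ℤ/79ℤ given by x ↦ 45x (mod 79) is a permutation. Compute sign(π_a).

+1

Trace 72: π^k(72) = [72, 1, 45, 50, 38, 51, 4] for k=0..6.
Decompose π into cycles: lengths [39, 39, 1] (3 cycles, including the fixed point 0).
3 cycles on 79: each ℓ→(−1)^(ℓ−1), product (−1)^76 = +1.
Check: (45/79) = +1 by Zolotarev.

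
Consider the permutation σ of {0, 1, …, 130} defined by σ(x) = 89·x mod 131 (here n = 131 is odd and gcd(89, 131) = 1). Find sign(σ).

+1

Trace 58: π^k(58) = [58, 53, 1, 89, 61] for k=0..4.
Cycle type of π: 5×26 + 1; total 27 cycles.
n − c = 131 − 27 = 104; sign = (−1)^104 = +1.
The Jacobi symbol (89|131) = +1 (Zolotarev) agrees.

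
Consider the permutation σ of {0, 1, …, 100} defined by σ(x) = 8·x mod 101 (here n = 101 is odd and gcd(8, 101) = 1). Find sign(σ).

-1

Orbit of 53 under x↦8x: [53, 20, 59, 68, 39, 9, 72]… (length divides ord_101(8)).
π_8 has 2 disjoint cycles with lengths [100, 1] on {0,…,100}.
With 2 cycles on 101 points, sign = (−1)^{101−2} = -1.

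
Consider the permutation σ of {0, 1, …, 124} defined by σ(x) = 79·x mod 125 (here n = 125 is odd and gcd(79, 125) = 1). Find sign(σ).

+1

Trace 21: π^k(21) = [21, 34, 61, 69, 76, 4, 66] for k=0..6.
π_79 has 7 disjoint cycles with lengths [50, 50, 10, 10, 2, 2, 1] on {0,…,124}.
125 − 7 = 118 transpositions; sign(π) = (−1)^118 = +1.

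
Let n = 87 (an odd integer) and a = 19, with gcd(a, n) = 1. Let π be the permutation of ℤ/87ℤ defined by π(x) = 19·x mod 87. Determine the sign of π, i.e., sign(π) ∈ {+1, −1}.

-1

Trace 7: π^k(7) = [7, 46, 4, 76, 52, 31, 67] for k=0..6.
Decompose π into cycles: lengths [28, 28, 28, 1, 1, 1] (6 cycles, including the fixed point 0).
6 cycles on 87: each ℓ→(−1)^(ℓ−1), product (−1)^81 = -1.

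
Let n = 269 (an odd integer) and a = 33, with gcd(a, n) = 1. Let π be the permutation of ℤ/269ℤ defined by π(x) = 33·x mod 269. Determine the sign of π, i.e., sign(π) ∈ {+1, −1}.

-1

Orbit of 145 under x↦33x: [145, 212, 2, 66, 26, 51, 69]… (length divides ord_269(33)).
Decompose π into cycles: lengths [268, 1] (2 cycles, including the fixed point 0).
Σ(ℓ_i−1) = 269−2 = 267; sign = (−1)^267 = -1.
Via Zolotarev, sign(π_{33}) = (33|269) = -1.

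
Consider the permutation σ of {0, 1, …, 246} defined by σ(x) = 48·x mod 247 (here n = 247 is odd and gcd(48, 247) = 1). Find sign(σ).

Orbit of 55 under x↦48x: [55, 170, 9, 185, 235, 165, 16]… (length divides ord_247(48)).
Cycle type of π: 18×13 + 3×4 + 1; total 18 cycles.
247 − 18 = 229 transpositions; sign(π) = (−1)^229 = -1.

-1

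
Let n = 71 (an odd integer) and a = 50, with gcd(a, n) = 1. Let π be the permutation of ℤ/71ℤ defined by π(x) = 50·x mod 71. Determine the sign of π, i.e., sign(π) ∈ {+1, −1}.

+1

Orbit of 6 under x↦50x: [6, 16, 19, 27, 1, 50, 15]… (length divides ord_71(50)).
Cycle type of π: 35×2 + 1; total 3 cycles.
sign(π) = (−1)^{n − #cycles} = (−1)^{71−3} = (−1)^68 = +1.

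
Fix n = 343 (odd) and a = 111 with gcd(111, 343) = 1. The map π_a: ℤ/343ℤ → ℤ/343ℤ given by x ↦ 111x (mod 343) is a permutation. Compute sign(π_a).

Start at x=209: 209 → 218 → 188 → 288 → 69 → 113 → 195 → … (one orbit).
The orbit structure of x ↦ 111x mod 343: 10 orbits of sizes [98, 98, 98, 14, 14, 14, 2, 2, 2, 1].
With 10 cycles on 343 points, sign = (−1)^{343−10} = -1.

-1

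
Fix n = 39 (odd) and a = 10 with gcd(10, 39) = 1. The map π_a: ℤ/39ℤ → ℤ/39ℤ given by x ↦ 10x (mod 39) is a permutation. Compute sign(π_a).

Start at x=1: 1 → 10 → 22 → 25 → 16 → 4 → 1 (one orbit).
Cycle lengths of π_10 on ℤ/39ℤ: [6, 6, 6, 6, 6, 6, 1, 1, 1]; 9 cycles in total.
n − c = 39 − 9 = 30; sign = (−1)^30 = +1.

+1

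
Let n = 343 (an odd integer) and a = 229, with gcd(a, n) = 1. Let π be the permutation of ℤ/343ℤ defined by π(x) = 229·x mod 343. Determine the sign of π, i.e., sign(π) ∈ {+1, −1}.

-1

Start at x=143: 143 → 162 → 54 → 18 → 6 → 2 → 115 → … (one orbit).
Decompose π into cycles: lengths [294, 42, 6, 1] (4 cycles, including the fixed point 0).
n − c = 343 − 4 = 339; sign = (−1)^339 = -1.
Check: (229/343) = -1 by Zolotarev.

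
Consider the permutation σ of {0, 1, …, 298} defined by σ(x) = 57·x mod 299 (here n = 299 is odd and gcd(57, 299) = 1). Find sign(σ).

Start at x=60: 60 → 131 → 291 → 142 → 21 → 1 → 57 → … (one orbit).
π_57 has 11 disjoint cycles with lengths [44, 44, 44, 44, 44, 44, 22, 4, 4, 4, 1] on {0,…,298}.
Σ(ℓ_i−1) = 299−11 = 288; sign = (−1)^288 = +1.

+1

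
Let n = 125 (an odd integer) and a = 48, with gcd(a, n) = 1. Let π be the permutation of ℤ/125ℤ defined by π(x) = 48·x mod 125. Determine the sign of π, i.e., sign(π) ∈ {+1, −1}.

Trace 102: π^k(102) = [102, 21, 8, 9, 57, 111, 78] for k=0..6.
The orbit structure of x ↦ 48x mod 125: 4 orbits of sizes [100, 20, 4, 1].
125 − 4 = 121 transpositions; sign(π) = (−1)^121 = -1.

-1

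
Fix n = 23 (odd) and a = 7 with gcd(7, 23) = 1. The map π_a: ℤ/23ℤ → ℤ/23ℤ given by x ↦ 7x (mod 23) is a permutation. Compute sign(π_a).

Start at x=1: 1 → 7 → 3 → 21 → 9 → 17 → 4 → … (one orbit).
2 cycles of lengths [22, 1].
n − c = 23 − 2 = 21; sign = (−1)^21 = -1.
(7|23)_J = -1 (Zolotarev's lemma cross-check).

-1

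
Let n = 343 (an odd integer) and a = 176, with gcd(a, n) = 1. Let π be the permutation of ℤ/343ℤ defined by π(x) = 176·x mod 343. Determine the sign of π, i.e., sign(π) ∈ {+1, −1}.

Start at x=323: 323 → 253 → 281 → 64 → 288 → 267 → 1 → … (one orbit).
Cycle type of π: 49×6 + 7×6 + 1×7; total 19 cycles.
sign(π) = (−1)^{n − #cycles} = (−1)^{343−19} = (−1)^324 = +1.
Check: (176/343) = +1 by Zolotarev.

+1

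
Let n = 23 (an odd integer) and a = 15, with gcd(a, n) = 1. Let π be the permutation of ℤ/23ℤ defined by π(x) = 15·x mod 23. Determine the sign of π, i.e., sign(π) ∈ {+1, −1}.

Trace 17: π^k(17) = [17, 2, 7, 13, 11, 4, 14] for k=0..6.
Cycle lengths of π_15 on ℤ/23ℤ: [22, 1]; 2 cycles in total.
With 2 cycles on 23 points, sign = (−1)^{23−2} = -1.
The Jacobi symbol (15|23) = -1 (Zolotarev) agrees.

-1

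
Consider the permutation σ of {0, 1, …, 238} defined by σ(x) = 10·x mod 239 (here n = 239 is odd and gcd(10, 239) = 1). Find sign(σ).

Trace 24: π^k(24) = [24, 1, 10, 100, 44, 201, 98] for k=0..6.
Cycle type of π: 7×34 + 1; total 35 cycles.
239 − 35 = 204 transpositions; sign(π) = (−1)^204 = +1.

+1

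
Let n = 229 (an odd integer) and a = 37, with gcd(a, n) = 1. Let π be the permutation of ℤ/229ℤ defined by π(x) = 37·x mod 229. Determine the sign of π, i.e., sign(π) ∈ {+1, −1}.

+1

Orbit of 217 under x↦37x: [217, 14, 60, 159, 158, 121, 126]… (length divides ord_229(37)).
Cycle lengths of π_37 on ℤ/229ℤ: [57, 57, 57, 57, 1]; 5 cycles in total.
229 − 5 = 224 transpositions; sign(π) = (−1)^224 = +1.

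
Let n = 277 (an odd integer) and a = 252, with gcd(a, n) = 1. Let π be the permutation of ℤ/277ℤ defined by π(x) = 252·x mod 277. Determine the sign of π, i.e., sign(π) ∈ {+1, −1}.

+1

Orbit of 19 under x↦252x: [19, 79, 241, 69, 214, 190, 236]… (length divides ord_277(252)).
The orbit structure of x ↦ 252x mod 277: 5 orbits of sizes [69, 69, 69, 69, 1].
Σ(ℓ_i−1) = 277−5 = 272; sign = (−1)^272 = +1.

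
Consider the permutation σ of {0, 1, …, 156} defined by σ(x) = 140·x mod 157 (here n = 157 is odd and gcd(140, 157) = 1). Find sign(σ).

+1

Start at x=115: 115 → 86 → 108 → 48 → 126 → 56 → 147 → … (one orbit).
Cycle lengths of π_140 on ℤ/157ℤ: [78, 78, 1]; 3 cycles in total.
sign(π) = (−1)^{n − #cycles} = (−1)^{157−3} = (−1)^154 = +1.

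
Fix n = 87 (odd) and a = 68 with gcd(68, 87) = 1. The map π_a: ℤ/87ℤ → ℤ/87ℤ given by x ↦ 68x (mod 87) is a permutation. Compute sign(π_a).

+1

Orbit of 16 under x↦68x: [16, 44, 34, 50, 7, 41, 4]… (length divides ord_87(68)).
Decompose π into cycles: lengths [28, 28, 28, 2, 1] (5 cycles, including the fixed point 0).
With 5 cycles on 87 points, sign = (−1)^{87−5} = +1.
The Jacobi symbol (68|87) = +1 (Zolotarev) agrees.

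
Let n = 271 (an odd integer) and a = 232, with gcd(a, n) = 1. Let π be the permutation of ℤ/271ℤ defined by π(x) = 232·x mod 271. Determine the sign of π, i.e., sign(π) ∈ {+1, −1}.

Orbit of 119 under x↦232x: [119, 237, 242, 47, 64, 214, 55]… (length divides ord_271(232)).
Cycle type of π: 90×3 + 1; total 4 cycles.
Σ(ℓ_i−1) = 271−4 = 267; sign = (−1)^267 = -1.
The Jacobi symbol (232|271) = -1 (Zolotarev) agrees.

-1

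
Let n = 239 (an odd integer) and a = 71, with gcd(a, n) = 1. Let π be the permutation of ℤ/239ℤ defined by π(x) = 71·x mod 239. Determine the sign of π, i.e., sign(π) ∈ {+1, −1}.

+1

Orbit of 101 under x↦71x: [101, 1, 71, 22, 128, 6, 187]… (length divides ord_239(71)).
The orbit structure of x ↦ 71x mod 239: 15 orbits of sizes [17, 17, 17, 17, 17, 17, 17, 17, 17, 17, 17, 17, 17, 17, 1].
Σ(ℓ_i−1) = 239−15 = 224; sign = (−1)^224 = +1.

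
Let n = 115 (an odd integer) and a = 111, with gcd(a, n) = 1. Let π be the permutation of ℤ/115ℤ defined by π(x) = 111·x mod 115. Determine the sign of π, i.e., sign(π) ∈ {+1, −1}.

-1

Orbit of 71 under x↦111x: [71, 61, 101, 56, 6, 91, 96]… (length divides ord_115(111)).
10 cycles of lengths [22, 22, 22, 22, 22, 1, 1, 1, 1, 1].
Σ(ℓ_i−1) = 115−10 = 105; sign = (−1)^105 = -1.
Check: (111/115) = -1 by Zolotarev.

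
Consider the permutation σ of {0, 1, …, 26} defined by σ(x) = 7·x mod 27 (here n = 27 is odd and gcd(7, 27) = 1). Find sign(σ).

+1

Start at x=4: 4 → 1 → 7 → 22 → 19 → 25 → 13 → … (one orbit).
π_7 has 7 disjoint cycles with lengths [9, 9, 3, 3, 1, 1, 1] on {0,…,26}.
n − c = 27 − 7 = 20; sign = (−1)^20 = +1.
Zolotarev: (7|27) = +1, matching the cycle-count sign.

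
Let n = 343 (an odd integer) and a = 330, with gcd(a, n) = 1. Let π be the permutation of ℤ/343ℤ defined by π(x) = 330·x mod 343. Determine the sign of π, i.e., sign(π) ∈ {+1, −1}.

Orbit of 246 under x↦330x: [246, 232, 71, 106, 337, 78, 15]… (length divides ord_343(330)).
19 cycles of lengths [49, 49, 49, 49, 49, 49, 7, 7, 7, 7, 7, 7, 1, 1, 1, 1, 1, 1, 1].
Σ(ℓ_i−1) = 343−19 = 324; sign = (−1)^324 = +1.

+1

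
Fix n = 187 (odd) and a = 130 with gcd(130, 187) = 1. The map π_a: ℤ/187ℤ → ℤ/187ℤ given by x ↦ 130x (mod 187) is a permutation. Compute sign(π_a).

-1

Trace 179: π^k(179) = [179, 82, 1, 130, 70, 124, 38] for k=0..6.
Decompose π into cycles: lengths [80, 80, 16, 5, 5, 1] (6 cycles, including the fixed point 0).
sign(π) = (−1)^{n − #cycles} = (−1)^{187−6} = (−1)^181 = -1.
Zolotarev: (130|187) = -1, matching the cycle-count sign.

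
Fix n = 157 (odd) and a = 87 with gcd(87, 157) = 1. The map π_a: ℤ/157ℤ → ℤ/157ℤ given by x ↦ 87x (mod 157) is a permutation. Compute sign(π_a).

-1

Trace 18: π^k(18) = [18, 153, 123, 25, 134, 40, 26] for k=0..6.
Cycle lengths of π_87 on ℤ/157ℤ: [156, 1]; 2 cycles in total.
157 − 2 = 155 transpositions; sign(π) = (−1)^155 = -1.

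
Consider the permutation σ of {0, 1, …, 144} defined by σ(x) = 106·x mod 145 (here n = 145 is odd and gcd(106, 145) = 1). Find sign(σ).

Orbit of 46 under x↦106x: [46, 91, 76, 81, 31, 96, 26]… (length divides ord_145(106)).
The orbit structure of x ↦ 106x mod 145: 10 orbits of sizes [28, 28, 28, 28, 28, 1, 1, 1, 1, 1].
n − c = 145 − 10 = 135; sign = (−1)^135 = -1.
Zolotarev: (106|145) = -1, matching the cycle-count sign.

-1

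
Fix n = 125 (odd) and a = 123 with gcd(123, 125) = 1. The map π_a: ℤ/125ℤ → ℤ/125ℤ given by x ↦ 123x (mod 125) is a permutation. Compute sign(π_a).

-1

Trace 22: π^k(22) = [22, 81, 88, 74, 102, 46, 33] for k=0..6.
The orbit structure of x ↦ 123x mod 125: 4 orbits of sizes [100, 20, 4, 1].
sign(π) = (−1)^{n − #cycles} = (−1)^{125−4} = (−1)^121 = -1.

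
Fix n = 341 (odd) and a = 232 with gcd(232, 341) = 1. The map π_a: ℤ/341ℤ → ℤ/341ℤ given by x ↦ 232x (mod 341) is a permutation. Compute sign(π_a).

-1

Trace 232: π^k(232) = [232, 287, 89, 188, 309, 78, 23] for k=0..6.
π_232 has 44 disjoint cycles with lengths [10, 10, 10, 10, 10, 10, 10, 10, 10, 10, 10, 10, 10, 10, 10, 10, 10, 10, 10, 10, 10, 10, 10, 10, 10, 10, 10, 10, 10, 10, 10, 10, 10, 1, 1, 1, 1, 1, 1, 1, 1, 1, 1, 1] on {0,…,340}.
n − c = 341 − 44 = 297; sign = (−1)^297 = -1.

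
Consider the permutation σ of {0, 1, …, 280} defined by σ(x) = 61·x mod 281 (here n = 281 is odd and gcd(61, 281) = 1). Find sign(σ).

Start at x=62: 62 → 129 → 1 → 61 → 68 → 214 → 128 → … (one orbit).
π_61 has 8 disjoint cycles with lengths [40, 40, 40, 40, 40, 40, 40, 1] on {0,…,280}.
With 8 cycles on 281 points, sign = (−1)^{281−8} = -1.

-1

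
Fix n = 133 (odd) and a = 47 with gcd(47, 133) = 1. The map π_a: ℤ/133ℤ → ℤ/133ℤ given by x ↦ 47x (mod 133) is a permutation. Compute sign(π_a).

-1

Trace 125: π^k(125) = [125, 23, 17, 1, 47, 81, 83] for k=0..6.
Decompose π into cycles: lengths [18, 18, 18, 18, 18, 18, 9, 9, 6, 1] (10 cycles, including the fixed point 0).
n − c = 133 − 10 = 123; sign = (−1)^123 = -1.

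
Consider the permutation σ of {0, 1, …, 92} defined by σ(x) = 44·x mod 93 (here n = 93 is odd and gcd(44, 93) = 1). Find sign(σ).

Start at x=74: 74 → 1 → 44 → 76 → 89 → 10 → 68 → … (one orbit).
The orbit structure of x ↦ 44x mod 93: 5 orbits of sizes [30, 30, 30, 2, 1].
93 − 5 = 88 transpositions; sign(π) = (−1)^88 = +1.

+1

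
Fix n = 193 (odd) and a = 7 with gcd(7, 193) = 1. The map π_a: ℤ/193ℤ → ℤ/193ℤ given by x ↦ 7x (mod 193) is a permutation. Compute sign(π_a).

Orbit of 81 under x↦7x: [81, 181, 109, 184, 130, 138, 1]… (length divides ord_193(7)).
Cycle type of π: 24×8 + 1; total 9 cycles.
n − c = 193 − 9 = 184; sign = (−1)^184 = +1.

+1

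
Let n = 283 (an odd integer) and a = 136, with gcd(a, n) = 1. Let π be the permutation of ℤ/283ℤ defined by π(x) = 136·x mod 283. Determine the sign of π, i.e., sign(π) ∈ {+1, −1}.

Orbit of 116 under x↦136x: [116, 211, 113, 86, 93, 196, 54]… (length divides ord_283(136)).
π_136 has 3 disjoint cycles with lengths [141, 141, 1] on {0,…,282}.
283 − 3 = 280 transpositions; sign(π) = (−1)^280 = +1.
The Jacobi symbol (136|283) = +1 (Zolotarev) agrees.

+1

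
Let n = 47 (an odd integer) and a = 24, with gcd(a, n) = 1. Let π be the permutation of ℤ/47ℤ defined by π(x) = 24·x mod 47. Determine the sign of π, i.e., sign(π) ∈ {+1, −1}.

Orbit of 12 under x↦24x: [12, 6, 3, 25, 36, 18, 9]… (length divides ord_47(24)).
3 cycles of lengths [23, 23, 1].
sign(π) = (−1)^{n − #cycles} = (−1)^{47−3} = (−1)^44 = +1.
Zolotarev: (24|47) = +1, matching the cycle-count sign.

+1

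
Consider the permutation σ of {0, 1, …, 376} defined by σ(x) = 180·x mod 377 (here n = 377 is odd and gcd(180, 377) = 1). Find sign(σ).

Trace 93: π^k(93) = [93, 152, 216, 49, 149, 53, 115] for k=0..6.
Cycle lengths of π_180 on ℤ/377ℤ: [84, 84, 84, 84, 14, 14, 12, 1]; 8 cycles in total.
sign(π) = (−1)^{n − #cycles} = (−1)^{377−8} = (−1)^369 = -1.
Zolotarev: (180|377) = -1, matching the cycle-count sign.

-1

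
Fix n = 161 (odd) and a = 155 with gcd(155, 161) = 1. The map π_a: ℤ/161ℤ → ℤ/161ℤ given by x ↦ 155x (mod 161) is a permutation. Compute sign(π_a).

-1

Trace 127: π^k(127) = [127, 43, 64, 99, 50, 22, 29] for k=0..6.
Cycle type of π: 22×7 + 1×7; total 14 cycles.
14 cycles on 161: each ℓ→(−1)^(ℓ−1), product (−1)^147 = -1.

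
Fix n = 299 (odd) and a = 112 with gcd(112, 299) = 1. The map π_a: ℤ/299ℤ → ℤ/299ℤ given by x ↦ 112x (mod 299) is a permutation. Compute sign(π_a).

Start at x=268: 268 → 116 → 135 → 170 → 203 → 12 → 148 → … (one orbit).
11 cycles of lengths [44, 44, 44, 44, 44, 44, 22, 4, 4, 4, 1].
Σ(ℓ_i−1) = 299−11 = 288; sign = (−1)^288 = +1.
Via Zolotarev, sign(π_{112}) = (112|299) = +1.

+1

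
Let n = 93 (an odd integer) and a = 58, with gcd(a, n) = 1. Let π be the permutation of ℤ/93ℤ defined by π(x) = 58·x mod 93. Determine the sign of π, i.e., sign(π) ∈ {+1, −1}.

Trace 91: π^k(91) = [91, 70, 61, 4, 46, 64, 85] for k=0..6.
π_58 has 12 disjoint cycles with lengths [10, 10, 10, 10, 10, 10, 10, 10, 10, 1, 1, 1] on {0,…,92}.
12 cycles on 93: each ℓ→(−1)^(ℓ−1), product (−1)^81 = -1.
Zolotarev: (58|93) = -1, matching the cycle-count sign.

-1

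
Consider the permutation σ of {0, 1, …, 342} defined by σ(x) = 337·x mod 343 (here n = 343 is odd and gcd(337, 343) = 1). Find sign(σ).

Start at x=295: 295 → 288 → 330 → 78 → 218 → 64 → 302 → … (one orbit).
19 cycles of lengths [49, 49, 49, 49, 49, 49, 7, 7, 7, 7, 7, 7, 1, 1, 1, 1, 1, 1, 1].
19 cycles on 343: each ℓ→(−1)^(ℓ−1), product (−1)^324 = +1.

+1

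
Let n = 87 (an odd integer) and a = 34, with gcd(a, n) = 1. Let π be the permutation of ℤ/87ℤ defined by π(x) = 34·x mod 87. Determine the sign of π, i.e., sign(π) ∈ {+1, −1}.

+1

Start at x=16: 16 → 22 → 52 → 28 → 82 → 4 → 49 → … (one orbit).
The orbit structure of x ↦ 34x mod 87: 9 orbits of sizes [14, 14, 14, 14, 14, 14, 1, 1, 1].
sign(π) = (−1)^{n − #cycles} = (−1)^{87−9} = (−1)^78 = +1.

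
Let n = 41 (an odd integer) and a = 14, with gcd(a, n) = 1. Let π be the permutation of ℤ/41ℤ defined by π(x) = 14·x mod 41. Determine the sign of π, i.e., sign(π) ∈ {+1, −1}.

Trace 14: π^k(14) = [14, 32, 38, 40, 27, 9, 3] for k=0..6.
Cycle type of π: 8×5 + 1; total 6 cycles.
6 cycles on 41: each ℓ→(−1)^(ℓ−1), product (−1)^35 = -1.

-1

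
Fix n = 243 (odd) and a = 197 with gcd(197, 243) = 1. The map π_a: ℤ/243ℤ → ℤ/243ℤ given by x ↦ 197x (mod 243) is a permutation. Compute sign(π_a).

-1

Orbit of 82 under x↦197x: [82, 116, 10, 26, 19, 98, 109]… (length divides ord_243(197)).
π_197 has 14 disjoint cycles with lengths [54, 54, 54, 18, 18, 18, 6, 6, 6, 2, 2, 2, 2, 1] on {0,…,242}.
243 − 14 = 229 transpositions; sign(π) = (−1)^229 = -1.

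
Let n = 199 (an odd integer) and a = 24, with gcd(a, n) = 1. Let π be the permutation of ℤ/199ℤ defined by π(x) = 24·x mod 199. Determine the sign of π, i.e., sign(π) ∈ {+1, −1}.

Trace 162: π^k(162) = [162, 107, 180, 141, 1, 24, 178] for k=0..6.
π_24 has 12 disjoint cycles with lengths [18, 18, 18, 18, 18, 18, 18, 18, 18, 18, 18, 1] on {0,…,198}.
sign(π) = (−1)^{n − #cycles} = (−1)^{199−12} = (−1)^187 = -1.
The Jacobi symbol (24|199) = -1 (Zolotarev) agrees.

-1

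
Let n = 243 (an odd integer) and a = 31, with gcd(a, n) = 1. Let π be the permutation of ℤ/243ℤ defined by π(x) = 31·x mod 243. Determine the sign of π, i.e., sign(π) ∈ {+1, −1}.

+1

Start at x=121: 121 → 106 → 127 → 49 → 61 → 190 → 58 → … (one orbit).
Decompose π into cycles: lengths [81, 81, 27, 27, 9, 9, 3, 3, 1, 1, 1] (11 cycles, including the fixed point 0).
11 cycles on 243: each ℓ→(−1)^(ℓ−1), product (−1)^232 = +1.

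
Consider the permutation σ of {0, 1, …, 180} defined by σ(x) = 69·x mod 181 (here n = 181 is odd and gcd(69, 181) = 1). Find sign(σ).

-1

Start at x=41: 41 → 114 → 83 → 116 → 40 → 45 → 28 → … (one orbit).
The orbit structure of x ↦ 69x mod 181: 2 orbits of sizes [180, 1].
sign(π) = (−1)^{n − #cycles} = (−1)^{181−2} = (−1)^179 = -1.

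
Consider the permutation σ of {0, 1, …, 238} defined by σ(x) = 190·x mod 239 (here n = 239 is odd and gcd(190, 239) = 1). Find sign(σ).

Start at x=30: 30 → 203 → 91 → 82 → 45 → 185 → 17 → … (one orbit).
2 cycles of lengths [238, 1].
2 cycles on 239: each ℓ→(−1)^(ℓ−1), product (−1)^237 = -1.
Check: (190/239) = -1 by Zolotarev.

-1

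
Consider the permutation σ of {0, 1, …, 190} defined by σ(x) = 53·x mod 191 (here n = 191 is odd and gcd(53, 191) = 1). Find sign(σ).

-1

Orbit of 182 under x↦53x: [182, 96, 122, 163, 44, 40, 19]… (length divides ord_191(53)).
Decompose π into cycles: lengths [190, 1] (2 cycles, including the fixed point 0).
sign(π) = (−1)^{n − #cycles} = (−1)^{191−2} = (−1)^189 = -1.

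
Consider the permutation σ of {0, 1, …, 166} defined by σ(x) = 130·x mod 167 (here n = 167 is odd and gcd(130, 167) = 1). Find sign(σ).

+1

Trace 154: π^k(154) = [154, 147, 72, 8, 38, 97, 85] for k=0..6.
Cycle lengths of π_130 on ℤ/167ℤ: [83, 83, 1]; 3 cycles in total.
3 cycles on 167: each ℓ→(−1)^(ℓ−1), product (−1)^164 = +1.
Check: (130/167) = +1 by Zolotarev.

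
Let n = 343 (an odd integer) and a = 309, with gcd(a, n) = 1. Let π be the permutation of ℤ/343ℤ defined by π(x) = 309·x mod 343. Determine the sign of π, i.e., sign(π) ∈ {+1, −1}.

+1

Start at x=267: 267 → 183 → 295 → 260 → 78 → 92 → 302 → … (one orbit).
Cycle type of π: 49×6 + 7×6 + 1×7; total 19 cycles.
n − c = 343 − 19 = 324; sign = (−1)^324 = +1.
The Jacobi symbol (309|343) = +1 (Zolotarev) agrees.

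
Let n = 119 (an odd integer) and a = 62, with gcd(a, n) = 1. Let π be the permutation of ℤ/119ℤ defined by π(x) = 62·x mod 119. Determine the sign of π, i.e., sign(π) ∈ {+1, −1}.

Orbit of 50 under x↦62x: [50, 6, 15, 97, 64, 41, 43]… (length divides ord_119(62)).
The orbit structure of x ↦ 62x mod 119: 11 orbits of sizes [16, 16, 16, 16, 16, 16, 16, 2, 2, 2, 1].
With 11 cycles on 119 points, sign = (−1)^{119−11} = +1.

+1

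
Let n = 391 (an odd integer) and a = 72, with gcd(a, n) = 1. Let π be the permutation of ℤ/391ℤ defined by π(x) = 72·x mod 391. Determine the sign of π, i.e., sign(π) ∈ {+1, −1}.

+1

Trace 18: π^k(18) = [18, 123, 254, 302, 239, 4, 288] for k=0..6.
Cycle lengths of π_72 on ℤ/391ℤ: [44, 44, 44, 44, 44, 44, 44, 44, 11, 11, 4, 4, 4, 4, 1]; 15 cycles in total.
With 15 cycles on 391 points, sign = (−1)^{391−15} = +1.
The Jacobi symbol (72|391) = +1 (Zolotarev) agrees.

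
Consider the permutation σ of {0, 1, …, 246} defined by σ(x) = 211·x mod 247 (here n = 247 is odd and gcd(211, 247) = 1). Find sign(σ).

Orbit of 1 under x↦211x: [1, 211, 61, 27, 16, 165, 235]… (length divides ord_247(211)).
Decompose π into cycles: lengths [18, 18, 18, 18, 18, 18, 18, 18, 18, 18, 18, 18, 18, 3, 3, 3, 3, 1] (18 cycles, including the fixed point 0).
With 18 cycles on 247 points, sign = (−1)^{247−18} = -1.
The Jacobi symbol (211|247) = -1 (Zolotarev) agrees.

-1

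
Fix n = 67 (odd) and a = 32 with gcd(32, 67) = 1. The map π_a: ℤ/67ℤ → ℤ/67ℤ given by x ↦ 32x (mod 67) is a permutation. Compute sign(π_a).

Orbit of 25 under x↦32x: [25, 63, 6, 58, 47, 30, 22]… (length divides ord_67(32)).
Cycle lengths of π_32 on ℤ/67ℤ: [66, 1]; 2 cycles in total.
With 2 cycles on 67 points, sign = (−1)^{67−2} = -1.
Via Zolotarev, sign(π_{32}) = (32|67) = -1.

-1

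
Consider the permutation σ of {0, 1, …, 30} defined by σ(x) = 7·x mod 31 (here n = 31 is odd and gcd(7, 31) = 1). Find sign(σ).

Start at x=10: 10 → 8 → 25 → 20 → 16 → 19 → 9 → … (one orbit).
π_7 has 3 disjoint cycles with lengths [15, 15, 1] on {0,…,30}.
With 3 cycles on 31 points, sign = (−1)^{31−3} = +1.
Zolotarev: (7|31) = +1, matching the cycle-count sign.

+1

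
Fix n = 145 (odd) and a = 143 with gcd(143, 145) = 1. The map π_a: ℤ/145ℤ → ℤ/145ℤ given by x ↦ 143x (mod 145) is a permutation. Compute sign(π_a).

+1

Start at x=129: 129 → 32 → 81 → 128 → 34 → 77 → 136 → … (one orbit).
The orbit structure of x ↦ 143x mod 145: 7 orbits of sizes [28, 28, 28, 28, 28, 4, 1].
sign(π) = (−1)^{n − #cycles} = (−1)^{145−7} = (−1)^138 = +1.
Zolotarev: (143|145) = +1, matching the cycle-count sign.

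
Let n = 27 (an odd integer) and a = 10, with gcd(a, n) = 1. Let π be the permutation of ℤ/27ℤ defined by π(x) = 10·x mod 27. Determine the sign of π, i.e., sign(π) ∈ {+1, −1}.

Orbit of 19 under x↦10x: [19, 1, 10]… (length divides ord_27(10)).
The orbit structure of x ↦ 10x mod 27: 15 orbits of sizes [3, 3, 3, 3, 3, 3, 1, 1, 1, 1, 1, 1, 1, 1, 1].
n − c = 27 − 15 = 12; sign = (−1)^12 = +1.

+1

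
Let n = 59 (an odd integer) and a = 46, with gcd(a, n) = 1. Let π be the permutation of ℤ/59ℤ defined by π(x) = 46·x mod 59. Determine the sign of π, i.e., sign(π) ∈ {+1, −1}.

Start at x=22: 22 → 9 → 1 → 46 → 51 → 45 → 5 → … (one orbit).
Cycle lengths of π_46 on ℤ/59ℤ: [29, 29, 1]; 3 cycles in total.
sign(π) = (−1)^{n − #cycles} = (−1)^{59−3} = (−1)^56 = +1.

+1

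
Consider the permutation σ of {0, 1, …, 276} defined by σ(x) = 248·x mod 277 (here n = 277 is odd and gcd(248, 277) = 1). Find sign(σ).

Start at x=88: 88 → 218 → 49 → 241 → 213 → 194 → 191 → … (one orbit).
π_248 has 5 disjoint cycles with lengths [69, 69, 69, 69, 1] on {0,…,276}.
sign(π) = (−1)^{n − #cycles} = (−1)^{277−5} = (−1)^272 = +1.
The Jacobi symbol (248|277) = +1 (Zolotarev) agrees.

+1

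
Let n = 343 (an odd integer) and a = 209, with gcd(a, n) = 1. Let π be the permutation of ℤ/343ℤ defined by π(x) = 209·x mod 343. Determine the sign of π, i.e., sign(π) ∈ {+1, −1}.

Trace 321: π^k(321) = [321, 204, 104, 127, 132, 148, 62] for k=0..6.
π_209 has 10 disjoint cycles with lengths [98, 98, 98, 14, 14, 14, 2, 2, 2, 1] on {0,…,342}.
343 − 10 = 333 transpositions; sign(π) = (−1)^333 = -1.
Zolotarev: (209|343) = -1, matching the cycle-count sign.

-1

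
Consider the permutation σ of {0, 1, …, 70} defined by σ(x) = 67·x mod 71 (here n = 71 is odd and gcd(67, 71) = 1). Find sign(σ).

-1

Start at x=33: 33 → 10 → 31 → 18 → 70 → 4 → 55 → … (one orbit).
Cycle lengths of π_67 on ℤ/71ℤ: [70, 1]; 2 cycles in total.
Σ(ℓ_i−1) = 71−2 = 69; sign = (−1)^69 = -1.
Check: (67/71) = -1 by Zolotarev.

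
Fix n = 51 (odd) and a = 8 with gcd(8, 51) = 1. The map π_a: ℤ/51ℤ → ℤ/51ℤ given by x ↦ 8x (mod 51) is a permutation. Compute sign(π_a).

Orbit of 26 under x↦8x: [26, 4, 32, 1, 8, 13, 2]… (length divides ord_51(8)).
The orbit structure of x ↦ 8x mod 51: 8 orbits of sizes [8, 8, 8, 8, 8, 8, 2, 1].
sign(π) = (−1)^{n − #cycles} = (−1)^{51−8} = (−1)^43 = -1.
Check: (8/51) = -1 by Zolotarev.

-1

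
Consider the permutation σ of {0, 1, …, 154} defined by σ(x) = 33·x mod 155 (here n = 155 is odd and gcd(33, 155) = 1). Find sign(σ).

Orbit of 33 under x↦33x: [33, 4, 132, 16, 63, 64, 97]… (length divides ord_155(33)).
Cycle lengths of π_33 on ℤ/155ℤ: [20, 20, 20, 20, 20, 20, 5, 5, 5, 5, 5, 5, 4, 1]; 14 cycles in total.
n − c = 155 − 14 = 141; sign = (−1)^141 = -1.
Zolotarev: (33|155) = -1, matching the cycle-count sign.

-1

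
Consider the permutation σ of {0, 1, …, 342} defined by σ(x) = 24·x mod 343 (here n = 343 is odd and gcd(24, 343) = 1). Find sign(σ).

-1

Start at x=236: 236 → 176 → 108 → 191 → 125 → 256 → 313 → … (one orbit).
π_24 has 4 disjoint cycles with lengths [294, 42, 6, 1] on {0,…,342}.
343 − 4 = 339 transpositions; sign(π) = (−1)^339 = -1.
(24|343)_J = -1 (Zolotarev's lemma cross-check).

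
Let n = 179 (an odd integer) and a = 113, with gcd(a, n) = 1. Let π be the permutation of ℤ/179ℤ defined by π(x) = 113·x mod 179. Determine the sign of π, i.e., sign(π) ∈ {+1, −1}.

Trace 83: π^k(83) = [83, 71, 147, 143, 49, 167, 76] for k=0..6.
π_113 has 2 disjoint cycles with lengths [178, 1] on {0,…,178}.
n − c = 179 − 2 = 177; sign = (−1)^177 = -1.
(113|179)_J = -1 (Zolotarev's lemma cross-check).

-1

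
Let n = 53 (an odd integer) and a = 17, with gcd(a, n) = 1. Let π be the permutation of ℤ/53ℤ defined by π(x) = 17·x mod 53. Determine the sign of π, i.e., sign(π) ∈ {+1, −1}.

+1

Trace 28: π^k(28) = [28, 52, 36, 29, 16, 7, 13] for k=0..6.
The orbit structure of x ↦ 17x mod 53: 3 orbits of sizes [26, 26, 1].
53 − 3 = 50 transpositions; sign(π) = (−1)^50 = +1.
Via Zolotarev, sign(π_{17}) = (17|53) = +1.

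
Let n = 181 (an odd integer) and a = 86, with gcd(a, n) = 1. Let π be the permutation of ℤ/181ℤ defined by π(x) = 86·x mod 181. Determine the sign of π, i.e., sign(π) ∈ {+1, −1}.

-1

Orbit of 174 under x↦86x: [174, 122, 175, 27, 150, 49, 51]… (length divides ord_181(86)).
Cycle type of π: 60×3 + 1; total 4 cycles.
4 cycles on 181: each ℓ→(−1)^(ℓ−1), product (−1)^177 = -1.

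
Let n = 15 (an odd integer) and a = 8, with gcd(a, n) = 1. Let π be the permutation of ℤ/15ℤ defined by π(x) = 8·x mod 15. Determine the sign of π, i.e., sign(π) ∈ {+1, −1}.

+1

Trace 1: π^k(1) = [1, 8, 4, 2] for k=0..3.
5 cycles of lengths [4, 4, 4, 2, 1].
15 − 5 = 10 transpositions; sign(π) = (−1)^10 = +1.
Check: (8/15) = +1 by Zolotarev.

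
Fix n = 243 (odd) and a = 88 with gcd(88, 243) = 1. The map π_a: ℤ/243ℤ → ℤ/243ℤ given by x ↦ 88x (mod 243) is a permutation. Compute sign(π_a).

+1

Trace 163: π^k(163) = [163, 7, 130, 19, 214, 121, 199] for k=0..6.
Cycle type of π: 81×2 + 27×2 + 9×2 + 3×2 + 1×3; total 11 cycles.
243 − 11 = 232 transpositions; sign(π) = (−1)^232 = +1.
Zolotarev: (88|243) = +1, matching the cycle-count sign.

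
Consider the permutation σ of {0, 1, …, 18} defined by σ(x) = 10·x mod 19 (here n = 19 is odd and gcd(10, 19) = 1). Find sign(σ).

-1

Start at x=6: 6 → 3 → 11 → 15 → 17 → 18 → 9 → … (one orbit).
π_10 has 2 disjoint cycles with lengths [18, 1] on {0,…,18}.
n − c = 19 − 2 = 17; sign = (−1)^17 = -1.
Via Zolotarev, sign(π_{10}) = (10|19) = -1.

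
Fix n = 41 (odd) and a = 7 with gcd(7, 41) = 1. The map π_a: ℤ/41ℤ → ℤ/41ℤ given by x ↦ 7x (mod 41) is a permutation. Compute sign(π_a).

-1

Orbit of 15 under x↦7x: [15, 23, 38, 20, 17, 37, 13]… (length divides ord_41(7)).
π_7 has 2 disjoint cycles with lengths [40, 1] on {0,…,40}.
sign(π) = (−1)^{n − #cycles} = (−1)^{41−2} = (−1)^39 = -1.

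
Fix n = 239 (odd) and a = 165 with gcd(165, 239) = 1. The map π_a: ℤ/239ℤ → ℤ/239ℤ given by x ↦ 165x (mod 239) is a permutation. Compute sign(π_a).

Trace 34: π^k(34) = [34, 113, 3, 17, 176, 121, 128] for k=0..6.
π_165 has 3 disjoint cycles with lengths [119, 119, 1] on {0,…,238}.
239 − 3 = 236 transpositions; sign(π) = (−1)^236 = +1.

+1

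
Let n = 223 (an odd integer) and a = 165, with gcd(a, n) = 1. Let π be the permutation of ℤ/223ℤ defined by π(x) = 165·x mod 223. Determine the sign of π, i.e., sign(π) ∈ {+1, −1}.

-1

Orbit of 160 under x↦165x: [160, 86, 141, 73, 3, 49, 57]… (length divides ord_223(165)).
π_165 has 2 disjoint cycles with lengths [222, 1] on {0,…,222}.
n − c = 223 − 2 = 221; sign = (−1)^221 = -1.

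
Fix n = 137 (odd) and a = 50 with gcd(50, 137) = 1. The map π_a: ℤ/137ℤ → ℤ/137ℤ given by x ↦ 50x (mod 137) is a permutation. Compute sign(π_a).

Orbit of 38 under x↦50x: [38, 119, 59, 73, 88, 16, 115]… (length divides ord_137(50)).
Cycle lengths of π_50 on ℤ/137ℤ: [17, 17, 17, 17, 17, 17, 17, 17, 1]; 9 cycles in total.
137 − 9 = 128 transpositions; sign(π) = (−1)^128 = +1.

+1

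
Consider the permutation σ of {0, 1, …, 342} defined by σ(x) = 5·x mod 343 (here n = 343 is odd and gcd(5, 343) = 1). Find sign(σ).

Orbit of 159 under x↦5x: [159, 109, 202, 324, 248, 211, 26]… (length divides ord_343(5)).
Cycle type of π: 294 + 42 + 6 + 1; total 4 cycles.
With 4 cycles on 343 points, sign = (−1)^{343−4} = -1.
(5|343)_J = -1 (Zolotarev's lemma cross-check).

-1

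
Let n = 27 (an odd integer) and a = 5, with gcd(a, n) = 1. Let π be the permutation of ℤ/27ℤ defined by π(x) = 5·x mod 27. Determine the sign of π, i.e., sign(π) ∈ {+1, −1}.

-1

Start at x=2: 2 → 10 → 23 → 7 → 8 → 13 → 11 → … (one orbit).
Cycle lengths of π_5 on ℤ/27ℤ: [18, 6, 2, 1]; 4 cycles in total.
n − c = 27 − 4 = 23; sign = (−1)^23 = -1.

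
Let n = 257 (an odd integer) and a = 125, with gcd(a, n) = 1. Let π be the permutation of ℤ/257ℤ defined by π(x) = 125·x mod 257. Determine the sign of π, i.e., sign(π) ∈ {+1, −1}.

-1

Trace 240: π^k(240) = [240, 188, 113, 247, 35, 6, 236] for k=0..6.
Decompose π into cycles: lengths [256, 1] (2 cycles, including the fixed point 0).
2 cycles on 257: each ℓ→(−1)^(ℓ−1), product (−1)^255 = -1.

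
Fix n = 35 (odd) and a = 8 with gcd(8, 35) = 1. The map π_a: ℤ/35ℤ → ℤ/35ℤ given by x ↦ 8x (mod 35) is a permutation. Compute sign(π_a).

-1

Start at x=29: 29 → 22 → 1 → 8 → 29 (one orbit).
Cycle lengths of π_8 on ℤ/35ℤ: [4, 4, 4, 4, 4, 4, 4, 1, 1, 1, 1, 1, 1, 1]; 14 cycles in total.
35 − 14 = 21 transpositions; sign(π) = (−1)^21 = -1.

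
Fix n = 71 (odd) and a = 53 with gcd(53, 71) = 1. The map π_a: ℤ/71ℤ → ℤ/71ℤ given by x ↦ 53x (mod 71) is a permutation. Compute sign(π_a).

-1

Trace 63: π^k(63) = [63, 2, 35, 9, 51, 5, 52] for k=0..6.
Cycle lengths of π_53 on ℤ/71ℤ: [70, 1]; 2 cycles in total.
2 cycles on 71: each ℓ→(−1)^(ℓ−1), product (−1)^69 = -1.
Zolotarev: (53|71) = -1, matching the cycle-count sign.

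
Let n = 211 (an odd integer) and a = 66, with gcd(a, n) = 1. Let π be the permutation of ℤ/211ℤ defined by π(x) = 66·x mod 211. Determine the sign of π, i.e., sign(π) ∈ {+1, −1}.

Start at x=16: 16 → 1 → 66 → 136 → 114 → 139 → 101 → … (one orbit).
Cycle lengths of π_66 on ℤ/211ℤ: [105, 105, 1]; 3 cycles in total.
With 3 cycles on 211 points, sign = (−1)^{211−3} = +1.

+1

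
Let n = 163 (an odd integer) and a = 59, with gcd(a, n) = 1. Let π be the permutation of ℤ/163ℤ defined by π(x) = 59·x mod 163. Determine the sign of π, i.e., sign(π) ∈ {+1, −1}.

Trace 105: π^k(105) = [105, 1, 59, 58, 162, 104] for k=0..5.
π_59 has 28 disjoint cycles with lengths [6, 6, 6, 6, 6, 6, 6, 6, 6, 6, 6, 6, 6, 6, 6, 6, 6, 6, 6, 6, 6, 6, 6, 6, 6, 6, 6, 1] on {0,…,162}.
Σ(ℓ_i−1) = 163−28 = 135; sign = (−1)^135 = -1.

-1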